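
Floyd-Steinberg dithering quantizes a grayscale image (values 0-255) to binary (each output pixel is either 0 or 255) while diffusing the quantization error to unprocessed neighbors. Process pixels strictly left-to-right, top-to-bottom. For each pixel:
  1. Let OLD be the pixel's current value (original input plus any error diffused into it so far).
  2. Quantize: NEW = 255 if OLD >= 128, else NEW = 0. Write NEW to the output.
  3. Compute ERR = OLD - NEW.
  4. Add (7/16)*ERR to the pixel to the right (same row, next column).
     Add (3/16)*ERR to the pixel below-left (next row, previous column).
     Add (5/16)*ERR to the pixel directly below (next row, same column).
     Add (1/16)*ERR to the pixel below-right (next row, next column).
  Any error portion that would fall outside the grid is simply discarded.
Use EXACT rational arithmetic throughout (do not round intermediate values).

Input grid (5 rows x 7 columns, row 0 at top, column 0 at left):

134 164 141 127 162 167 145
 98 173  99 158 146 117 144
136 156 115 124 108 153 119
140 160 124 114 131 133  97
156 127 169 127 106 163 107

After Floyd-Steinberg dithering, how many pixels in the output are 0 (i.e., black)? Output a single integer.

(0,0): OLD=134 → NEW=255, ERR=-121
(0,1): OLD=1777/16 → NEW=0, ERR=1777/16
(0,2): OLD=48535/256 → NEW=255, ERR=-16745/256
(0,3): OLD=402977/4096 → NEW=0, ERR=402977/4096
(0,4): OLD=13437671/65536 → NEW=255, ERR=-3274009/65536
(0,5): OLD=152194129/1048576 → NEW=255, ERR=-115192751/1048576
(0,6): OLD=1626347063/16777216 → NEW=0, ERR=1626347063/16777216
(1,0): OLD=20739/256 → NEW=0, ERR=20739/256
(1,1): OLD=457365/2048 → NEW=255, ERR=-64875/2048
(1,2): OLD=5904057/65536 → NEW=0, ERR=5904057/65536
(1,3): OLD=56283205/262144 → NEW=255, ERR=-10563515/262144
(1,4): OLD=1649358255/16777216 → NEW=0, ERR=1649358255/16777216
(1,5): OLD=18888965471/134217728 → NEW=255, ERR=-15336555169/134217728
(1,6): OLD=252190969521/2147483648 → NEW=0, ERR=252190969521/2147483648
(2,0): OLD=5091383/32768 → NEW=255, ERR=-3264457/32768
(2,1): OLD=130516813/1048576 → NEW=0, ERR=130516813/1048576
(2,2): OLD=3155343911/16777216 → NEW=255, ERR=-1122846169/16777216
(2,3): OLD=14252630959/134217728 → NEW=0, ERR=14252630959/134217728
(2,4): OLD=173126397855/1073741824 → NEW=255, ERR=-100677767265/1073741824
(2,5): OLD=3588317580277/34359738368 → NEW=0, ERR=3588317580277/34359738368
(2,6): OLD=106788284353027/549755813888 → NEW=255, ERR=-33399448188413/549755813888
(3,0): OLD=2218047559/16777216 → NEW=255, ERR=-2060142521/16777216
(3,1): OLD=16965039931/134217728 → NEW=0, ERR=16965039931/134217728
(3,2): OLD=199796725025/1073741824 → NEW=255, ERR=-74007440095/1073741824
(3,3): OLD=409165697015/4294967296 → NEW=0, ERR=409165697015/4294967296
(3,4): OLD=93236474156103/549755813888 → NEW=255, ERR=-46951258385337/549755813888
(3,5): OLD=488270804136773/4398046511104 → NEW=0, ERR=488270804136773/4398046511104
(3,6): OLD=9366990536929755/70368744177664 → NEW=255, ERR=-8577039228374565/70368744177664
(4,0): OLD=303496868041/2147483648 → NEW=255, ERR=-244111462199/2147483648
(4,1): OLD=3304366848565/34359738368 → NEW=0, ERR=3304366848565/34359738368
(4,2): OLD=118361137022523/549755813888 → NEW=255, ERR=-21826595518917/549755813888
(4,3): OLD=523719053396473/4398046511104 → NEW=0, ERR=523719053396473/4398046511104
(4,4): OLD=5565434003673947/35184372088832 → NEW=255, ERR=-3406580878978213/35184372088832
(4,5): OLD=143150338082147739/1125899906842624 → NEW=0, ERR=143150338082147739/1125899906842624
(4,6): OLD=2368427194678655149/18014398509481984 → NEW=255, ERR=-2225244425239250771/18014398509481984
Output grid:
  Row 0: #.#.##.  (3 black, running=3)
  Row 1: .#.#.#.  (4 black, running=7)
  Row 2: #.#.#.#  (3 black, running=10)
  Row 3: #.#.#.#  (3 black, running=13)
  Row 4: #.#.#.#  (3 black, running=16)

Answer: 16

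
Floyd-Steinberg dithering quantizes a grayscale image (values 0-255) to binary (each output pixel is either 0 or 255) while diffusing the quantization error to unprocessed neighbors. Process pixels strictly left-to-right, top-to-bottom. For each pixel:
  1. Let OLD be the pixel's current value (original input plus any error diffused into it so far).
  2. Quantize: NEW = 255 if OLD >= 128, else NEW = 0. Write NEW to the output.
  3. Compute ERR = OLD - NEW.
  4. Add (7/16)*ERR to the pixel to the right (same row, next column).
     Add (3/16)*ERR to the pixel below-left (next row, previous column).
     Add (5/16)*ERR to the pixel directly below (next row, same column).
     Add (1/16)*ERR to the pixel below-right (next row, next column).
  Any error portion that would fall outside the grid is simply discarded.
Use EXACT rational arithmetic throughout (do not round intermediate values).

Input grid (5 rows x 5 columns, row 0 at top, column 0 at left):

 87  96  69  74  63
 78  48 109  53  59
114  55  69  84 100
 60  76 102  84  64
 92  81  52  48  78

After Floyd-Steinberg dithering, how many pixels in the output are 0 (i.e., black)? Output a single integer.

Answer: 18

Derivation:
(0,0): OLD=87 → NEW=0, ERR=87
(0,1): OLD=2145/16 → NEW=255, ERR=-1935/16
(0,2): OLD=4119/256 → NEW=0, ERR=4119/256
(0,3): OLD=331937/4096 → NEW=0, ERR=331937/4096
(0,4): OLD=6452327/65536 → NEW=0, ERR=6452327/65536
(1,0): OLD=21123/256 → NEW=0, ERR=21123/256
(1,1): OLD=112149/2048 → NEW=0, ERR=112149/2048
(1,2): OLD=9543481/65536 → NEW=255, ERR=-7168199/65536
(1,3): OLD=13090885/262144 → NEW=0, ERR=13090885/262144
(1,4): OLD=489390639/4194304 → NEW=0, ERR=489390639/4194304
(2,0): OLD=4916919/32768 → NEW=255, ERR=-3438921/32768
(2,1): OLD=11373517/1048576 → NEW=0, ERR=11373517/1048576
(2,2): OLD=878297511/16777216 → NEW=0, ERR=878297511/16777216
(2,3): OLD=36923372805/268435456 → NEW=255, ERR=-31527668475/268435456
(2,4): OLD=378813120995/4294967296 → NEW=0, ERR=378813120995/4294967296
(3,0): OLD=490526151/16777216 → NEW=0, ERR=490526151/16777216
(3,1): OLD=12809412027/134217728 → NEW=0, ERR=12809412027/134217728
(3,2): OLD=596010848377/4294967296 → NEW=255, ERR=-499205812103/4294967296
(3,3): OLD=139633176113/8589934592 → NEW=0, ERR=139633176113/8589934592
(3,4): OLD=12552771073749/137438953472 → NEW=0, ERR=12552771073749/137438953472
(4,0): OLD=255617777737/2147483648 → NEW=0, ERR=255617777737/2147483648
(4,1): OLD=9822389686601/68719476736 → NEW=255, ERR=-7701076881079/68719476736
(4,2): OLD=-26759783306905/1099511627776 → NEW=0, ERR=-26759783306905/1099511627776
(4,3): OLD=919941497567561/17592186044416 → NEW=0, ERR=919941497567561/17592186044416
(4,4): OLD=36714380898282879/281474976710656 → NEW=255, ERR=-35061738162934401/281474976710656
Output grid:
  Row 0: .#...  (4 black, running=4)
  Row 1: ..#..  (4 black, running=8)
  Row 2: #..#.  (3 black, running=11)
  Row 3: ..#..  (4 black, running=15)
  Row 4: .#..#  (3 black, running=18)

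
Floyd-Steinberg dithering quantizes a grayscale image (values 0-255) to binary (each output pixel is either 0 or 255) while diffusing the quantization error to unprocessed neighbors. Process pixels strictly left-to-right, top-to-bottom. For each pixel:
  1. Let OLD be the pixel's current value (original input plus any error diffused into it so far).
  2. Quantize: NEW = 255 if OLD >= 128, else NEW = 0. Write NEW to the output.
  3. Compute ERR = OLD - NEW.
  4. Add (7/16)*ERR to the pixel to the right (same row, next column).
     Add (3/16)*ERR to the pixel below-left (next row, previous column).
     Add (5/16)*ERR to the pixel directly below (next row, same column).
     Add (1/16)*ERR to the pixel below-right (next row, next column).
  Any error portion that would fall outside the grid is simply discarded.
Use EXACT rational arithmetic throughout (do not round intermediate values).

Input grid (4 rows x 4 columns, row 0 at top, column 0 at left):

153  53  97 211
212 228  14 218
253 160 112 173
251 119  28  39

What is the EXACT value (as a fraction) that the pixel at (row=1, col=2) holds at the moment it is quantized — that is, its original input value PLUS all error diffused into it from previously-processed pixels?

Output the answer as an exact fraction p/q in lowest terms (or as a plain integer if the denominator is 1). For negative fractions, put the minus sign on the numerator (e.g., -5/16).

Answer: 876827/32768

Derivation:
(0,0): OLD=153 → NEW=255, ERR=-102
(0,1): OLD=67/8 → NEW=0, ERR=67/8
(0,2): OLD=12885/128 → NEW=0, ERR=12885/128
(0,3): OLD=522323/2048 → NEW=255, ERR=83/2048
(1,0): OLD=23257/128 → NEW=255, ERR=-9383/128
(1,1): OLD=216111/1024 → NEW=255, ERR=-45009/1024
(1,2): OLD=876827/32768 → NEW=0, ERR=876827/32768
Target (1,2): original=14, with diffused error = 876827/32768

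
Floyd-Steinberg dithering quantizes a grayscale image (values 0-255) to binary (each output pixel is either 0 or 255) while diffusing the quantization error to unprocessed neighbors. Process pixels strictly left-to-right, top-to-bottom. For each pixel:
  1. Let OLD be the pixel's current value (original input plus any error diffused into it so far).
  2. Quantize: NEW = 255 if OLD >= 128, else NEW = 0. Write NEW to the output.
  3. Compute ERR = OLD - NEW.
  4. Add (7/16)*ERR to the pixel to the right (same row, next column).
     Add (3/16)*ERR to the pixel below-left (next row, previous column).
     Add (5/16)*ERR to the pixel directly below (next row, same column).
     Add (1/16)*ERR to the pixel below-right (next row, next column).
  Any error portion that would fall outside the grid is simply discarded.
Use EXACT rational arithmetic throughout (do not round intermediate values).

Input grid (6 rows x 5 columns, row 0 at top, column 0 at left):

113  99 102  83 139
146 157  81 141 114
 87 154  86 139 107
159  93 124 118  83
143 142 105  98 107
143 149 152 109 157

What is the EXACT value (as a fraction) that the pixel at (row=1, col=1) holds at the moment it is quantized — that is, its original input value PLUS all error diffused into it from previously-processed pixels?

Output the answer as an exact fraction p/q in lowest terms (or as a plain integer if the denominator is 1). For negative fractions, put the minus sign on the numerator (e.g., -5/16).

(0,0): OLD=113 → NEW=0, ERR=113
(0,1): OLD=2375/16 → NEW=255, ERR=-1705/16
(0,2): OLD=14177/256 → NEW=0, ERR=14177/256
(0,3): OLD=439207/4096 → NEW=0, ERR=439207/4096
(0,4): OLD=12183953/65536 → NEW=255, ERR=-4527727/65536
(1,0): OLD=41301/256 → NEW=255, ERR=-23979/256
(1,1): OLD=205139/2048 → NEW=0, ERR=205139/2048
Target (1,1): original=157, with diffused error = 205139/2048

Answer: 205139/2048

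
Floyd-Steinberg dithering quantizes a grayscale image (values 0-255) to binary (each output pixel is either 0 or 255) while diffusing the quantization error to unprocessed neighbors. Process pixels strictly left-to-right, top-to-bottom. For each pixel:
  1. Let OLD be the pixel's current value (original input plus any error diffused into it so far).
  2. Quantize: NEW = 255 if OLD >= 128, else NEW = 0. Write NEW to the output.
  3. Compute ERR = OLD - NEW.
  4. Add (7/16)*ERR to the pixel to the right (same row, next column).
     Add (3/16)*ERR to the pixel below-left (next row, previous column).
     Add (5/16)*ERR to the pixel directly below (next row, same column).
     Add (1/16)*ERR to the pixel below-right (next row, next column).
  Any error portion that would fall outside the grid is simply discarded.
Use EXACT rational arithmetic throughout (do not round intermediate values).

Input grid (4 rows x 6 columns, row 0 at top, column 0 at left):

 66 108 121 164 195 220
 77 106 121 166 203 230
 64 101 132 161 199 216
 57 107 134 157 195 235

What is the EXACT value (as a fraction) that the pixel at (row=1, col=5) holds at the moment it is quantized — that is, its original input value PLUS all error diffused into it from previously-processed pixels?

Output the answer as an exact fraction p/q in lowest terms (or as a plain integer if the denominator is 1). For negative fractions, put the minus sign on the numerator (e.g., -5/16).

Answer: 24006287911/134217728

Derivation:
(0,0): OLD=66 → NEW=0, ERR=66
(0,1): OLD=1095/8 → NEW=255, ERR=-945/8
(0,2): OLD=8873/128 → NEW=0, ERR=8873/128
(0,3): OLD=397983/2048 → NEW=255, ERR=-124257/2048
(0,4): OLD=5519961/32768 → NEW=255, ERR=-2835879/32768
(0,5): OLD=95492207/524288 → NEW=255, ERR=-38201233/524288
(1,0): OLD=9661/128 → NEW=0, ERR=9661/128
(1,1): OLD=122091/1024 → NEW=0, ERR=122091/1024
(1,2): OLD=5769351/32768 → NEW=255, ERR=-2586489/32768
(1,3): OLD=13187419/131072 → NEW=0, ERR=13187419/131072
(1,4): OLD=1698851345/8388608 → NEW=255, ERR=-440243695/8388608
(1,5): OLD=24006287911/134217728 → NEW=255, ERR=-10219232729/134217728
Target (1,5): original=230, with diffused error = 24006287911/134217728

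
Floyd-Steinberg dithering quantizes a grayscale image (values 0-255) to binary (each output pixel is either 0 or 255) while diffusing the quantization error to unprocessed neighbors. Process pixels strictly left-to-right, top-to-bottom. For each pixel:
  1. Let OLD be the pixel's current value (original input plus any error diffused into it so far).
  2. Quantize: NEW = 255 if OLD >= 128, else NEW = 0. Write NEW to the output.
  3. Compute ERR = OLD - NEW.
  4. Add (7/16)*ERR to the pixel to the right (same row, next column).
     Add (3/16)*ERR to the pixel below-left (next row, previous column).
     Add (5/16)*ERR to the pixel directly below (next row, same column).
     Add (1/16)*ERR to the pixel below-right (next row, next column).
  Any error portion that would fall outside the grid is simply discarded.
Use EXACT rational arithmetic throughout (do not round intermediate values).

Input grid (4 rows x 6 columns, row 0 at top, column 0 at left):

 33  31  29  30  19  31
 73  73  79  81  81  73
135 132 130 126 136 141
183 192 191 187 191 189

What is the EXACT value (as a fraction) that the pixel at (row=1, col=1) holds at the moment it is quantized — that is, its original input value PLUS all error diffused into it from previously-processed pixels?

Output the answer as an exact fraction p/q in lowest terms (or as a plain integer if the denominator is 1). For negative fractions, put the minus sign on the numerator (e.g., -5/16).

Answer: 283859/2048

Derivation:
(0,0): OLD=33 → NEW=0, ERR=33
(0,1): OLD=727/16 → NEW=0, ERR=727/16
(0,2): OLD=12513/256 → NEW=0, ERR=12513/256
(0,3): OLD=210471/4096 → NEW=0, ERR=210471/4096
(0,4): OLD=2718481/65536 → NEW=0, ERR=2718481/65536
(0,5): OLD=51535223/1048576 → NEW=0, ERR=51535223/1048576
(1,0): OLD=23509/256 → NEW=0, ERR=23509/256
(1,1): OLD=283859/2048 → NEW=255, ERR=-238381/2048
Target (1,1): original=73, with diffused error = 283859/2048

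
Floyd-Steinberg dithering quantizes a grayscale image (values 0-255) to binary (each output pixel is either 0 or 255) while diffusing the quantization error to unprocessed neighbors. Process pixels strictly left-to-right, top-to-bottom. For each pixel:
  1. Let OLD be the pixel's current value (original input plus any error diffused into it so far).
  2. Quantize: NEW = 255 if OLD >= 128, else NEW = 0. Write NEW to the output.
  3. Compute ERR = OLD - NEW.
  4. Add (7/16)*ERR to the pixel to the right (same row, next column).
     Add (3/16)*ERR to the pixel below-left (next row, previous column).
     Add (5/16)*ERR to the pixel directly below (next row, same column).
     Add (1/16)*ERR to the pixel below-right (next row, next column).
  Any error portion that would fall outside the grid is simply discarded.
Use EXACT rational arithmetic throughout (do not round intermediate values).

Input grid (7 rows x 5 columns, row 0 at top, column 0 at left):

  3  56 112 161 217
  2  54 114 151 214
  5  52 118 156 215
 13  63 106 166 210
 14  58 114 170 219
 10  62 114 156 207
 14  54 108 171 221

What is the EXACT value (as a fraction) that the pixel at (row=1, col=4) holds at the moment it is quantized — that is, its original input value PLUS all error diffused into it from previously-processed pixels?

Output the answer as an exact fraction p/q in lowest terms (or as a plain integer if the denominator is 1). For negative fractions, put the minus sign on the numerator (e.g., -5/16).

Answer: 901900363/4194304

Derivation:
(0,0): OLD=3 → NEW=0, ERR=3
(0,1): OLD=917/16 → NEW=0, ERR=917/16
(0,2): OLD=35091/256 → NEW=255, ERR=-30189/256
(0,3): OLD=448133/4096 → NEW=0, ERR=448133/4096
(0,4): OLD=17358243/65536 → NEW=255, ERR=646563/65536
(1,0): OLD=3503/256 → NEW=0, ERR=3503/256
(1,1): OLD=114633/2048 → NEW=0, ERR=114633/2048
(1,2): OLD=8239997/65536 → NEW=0, ERR=8239997/65536
(1,3): OLD=61519225/262144 → NEW=255, ERR=-5327495/262144
(1,4): OLD=901900363/4194304 → NEW=255, ERR=-167647157/4194304
Target (1,4): original=214, with diffused error = 901900363/4194304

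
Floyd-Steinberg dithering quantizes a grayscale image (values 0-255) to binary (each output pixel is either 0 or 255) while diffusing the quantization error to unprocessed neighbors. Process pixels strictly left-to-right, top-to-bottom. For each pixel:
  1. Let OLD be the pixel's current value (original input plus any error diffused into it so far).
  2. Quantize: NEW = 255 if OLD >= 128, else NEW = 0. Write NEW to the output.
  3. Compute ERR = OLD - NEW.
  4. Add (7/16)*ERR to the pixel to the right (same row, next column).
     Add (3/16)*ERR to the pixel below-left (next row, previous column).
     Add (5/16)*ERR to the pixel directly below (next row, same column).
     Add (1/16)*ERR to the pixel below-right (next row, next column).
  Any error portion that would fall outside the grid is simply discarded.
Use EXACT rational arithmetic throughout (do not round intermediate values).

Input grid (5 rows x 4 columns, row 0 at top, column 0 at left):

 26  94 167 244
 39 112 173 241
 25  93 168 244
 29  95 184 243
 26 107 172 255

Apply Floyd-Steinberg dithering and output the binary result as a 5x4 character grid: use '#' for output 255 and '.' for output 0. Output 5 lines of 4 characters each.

(0,0): OLD=26 → NEW=0, ERR=26
(0,1): OLD=843/8 → NEW=0, ERR=843/8
(0,2): OLD=27277/128 → NEW=255, ERR=-5363/128
(0,3): OLD=462171/2048 → NEW=255, ERR=-60069/2048
(1,0): OLD=8561/128 → NEW=0, ERR=8561/128
(1,1): OLD=171991/1024 → NEW=255, ERR=-89129/1024
(1,2): OLD=4027619/32768 → NEW=0, ERR=4027619/32768
(1,3): OLD=148368293/524288 → NEW=255, ERR=14674853/524288
(2,0): OLD=484653/16384 → NEW=0, ERR=484653/16384
(2,1): OLD=55557759/524288 → NEW=0, ERR=55557759/524288
(2,2): OLD=264848811/1048576 → NEW=255, ERR=-2538069/1048576
(2,3): OLD=4351506559/16777216 → NEW=255, ERR=73316479/16777216
(3,0): OLD=487487389/8388608 → NEW=0, ERR=487487389/8388608
(3,1): OLD=20794945283/134217728 → NEW=255, ERR=-13430575357/134217728
(3,2): OLD=315480981373/2147483648 → NEW=255, ERR=-232127348867/2147483648
(3,3): OLD=6766249562603/34359738368 → NEW=255, ERR=-1995483721237/34359738368
(4,0): OLD=54541839897/2147483648 → NEW=0, ERR=54541839897/2147483648
(4,1): OLD=1206126790539/17179869184 → NEW=0, ERR=1206126790539/17179869184
(4,2): OLD=83448908691819/549755813888 → NEW=255, ERR=-56738823849621/549755813888
(4,3): OLD=1626768654706781/8796093022208 → NEW=255, ERR=-616235065956259/8796093022208
Row 0: ..##
Row 1: .#.#
Row 2: ..##
Row 3: .###
Row 4: ..##

Answer: ..##
.#.#
..##
.###
..##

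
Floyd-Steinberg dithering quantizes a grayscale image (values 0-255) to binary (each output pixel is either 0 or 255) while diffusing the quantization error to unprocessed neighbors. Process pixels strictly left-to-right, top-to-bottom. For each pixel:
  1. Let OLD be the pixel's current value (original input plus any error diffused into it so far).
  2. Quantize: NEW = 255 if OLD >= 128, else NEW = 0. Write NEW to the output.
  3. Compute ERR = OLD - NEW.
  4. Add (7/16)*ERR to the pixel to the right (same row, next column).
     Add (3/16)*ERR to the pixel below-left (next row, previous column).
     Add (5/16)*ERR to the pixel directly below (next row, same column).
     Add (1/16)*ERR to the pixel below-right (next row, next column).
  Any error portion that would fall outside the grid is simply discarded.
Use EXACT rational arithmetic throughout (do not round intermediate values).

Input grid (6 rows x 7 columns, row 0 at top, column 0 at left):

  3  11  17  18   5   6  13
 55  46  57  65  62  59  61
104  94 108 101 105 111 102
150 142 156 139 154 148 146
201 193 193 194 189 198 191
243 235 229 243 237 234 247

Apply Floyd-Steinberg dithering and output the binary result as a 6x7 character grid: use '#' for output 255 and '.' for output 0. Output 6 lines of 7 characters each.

Answer: .......
.......
#.###.#
#.#.#.#
#######
##.####

Derivation:
(0,0): OLD=3 → NEW=0, ERR=3
(0,1): OLD=197/16 → NEW=0, ERR=197/16
(0,2): OLD=5731/256 → NEW=0, ERR=5731/256
(0,3): OLD=113845/4096 → NEW=0, ERR=113845/4096
(0,4): OLD=1124595/65536 → NEW=0, ERR=1124595/65536
(0,5): OLD=14163621/1048576 → NEW=0, ERR=14163621/1048576
(0,6): OLD=317249155/16777216 → NEW=0, ERR=317249155/16777216
(1,0): OLD=14911/256 → NEW=0, ERR=14911/256
(1,1): OLD=163257/2048 → NEW=0, ERR=163257/2048
(1,2): OLD=6871597/65536 → NEW=0, ERR=6871597/65536
(1,3): OLD=32551785/262144 → NEW=0, ERR=32551785/262144
(1,4): OLD=2113240155/16777216 → NEW=0, ERR=2113240155/16777216
(1,5): OLD=16501553227/134217728 → NEW=0, ERR=16501553227/134217728
(1,6): OLD=261010284805/2147483648 → NEW=0, ERR=261010284805/2147483648
(2,0): OLD=4494083/32768 → NEW=255, ERR=-3861757/32768
(2,1): OLD=95054673/1048576 → NEW=0, ERR=95054673/1048576
(2,2): OLD=3501258803/16777216 → NEW=255, ERR=-776931277/16777216
(2,3): OLD=20094441307/134217728 → NEW=255, ERR=-14131079333/134217728
(2,4): OLD=138634503755/1073741824 → NEW=255, ERR=-135169661365/1073741824
(2,5): OLD=4295205552153/34359738368 → NEW=0, ERR=4295205552153/34359738368
(2,6): OLD=111246752292159/549755813888 → NEW=255, ERR=-28940980249281/549755813888
(3,0): OLD=2183865299/16777216 → NEW=255, ERR=-2094324781/16777216
(3,1): OLD=13376960855/134217728 → NEW=0, ERR=13376960855/134217728
(3,2): OLD=183671342069/1073741824 → NEW=255, ERR=-90132823051/1073741824
(3,3): OLD=184149074019/4294967296 → NEW=0, ERR=184149074019/4294967296
(3,4): OLD=82615658012627/549755813888 → NEW=255, ERR=-57572074528813/549755813888
(3,5): OLD=543201941195305/4398046511104 → NEW=0, ERR=543201941195305/4398046511104
(3,6): OLD=13468397339010423/70368744177664 → NEW=255, ERR=-4475632426293897/70368744177664
(4,0): OLD=388002104573/2147483648 → NEW=255, ERR=-159606225667/2147483648
(4,1): OLD=5775472283481/34359738368 → NEW=255, ERR=-2986261000359/34359738368
(4,2): OLD=78621873145047/549755813888 → NEW=255, ERR=-61565859396393/549755813888
(4,3): OLD=587236104458605/4398046511104 → NEW=255, ERR=-534265755872915/4398046511104
(4,4): OLD=4537561926348471/35184372088832 → NEW=255, ERR=-4434452956303689/35184372088832
(4,5): OLD=183505872643642551/1125899906842624 → NEW=255, ERR=-103598603601226569/1125899906842624
(4,6): OLD=2496568992944959281/18014398509481984 → NEW=255, ERR=-2097102626972946639/18014398509481984
(5,0): OLD=111863381720347/549755813888 → NEW=255, ERR=-28324350821093/549755813888
(5,1): OLD=702176876241289/4398046511104 → NEW=255, ERR=-419324984090231/4398046511104
(5,2): OLD=4365747238266511/35184372088832 → NEW=0, ERR=4365747238266511/35184372088832
(5,3): OLD=64371432622023787/281474976710656 → NEW=255, ERR=-7404686439193493/281474976710656
(5,4): OLD=2905000909134076217/18014398509481984 → NEW=255, ERR=-1688670710783829703/18014398509481984
(5,5): OLD=19387788480684642985/144115188075855872 → NEW=255, ERR=-17361584478658604375/144115188075855872
(5,6): OLD=350867405585297309127/2305843009213693952 → NEW=255, ERR=-237122561764194648633/2305843009213693952
Row 0: .......
Row 1: .......
Row 2: #.###.#
Row 3: #.#.#.#
Row 4: #######
Row 5: ##.####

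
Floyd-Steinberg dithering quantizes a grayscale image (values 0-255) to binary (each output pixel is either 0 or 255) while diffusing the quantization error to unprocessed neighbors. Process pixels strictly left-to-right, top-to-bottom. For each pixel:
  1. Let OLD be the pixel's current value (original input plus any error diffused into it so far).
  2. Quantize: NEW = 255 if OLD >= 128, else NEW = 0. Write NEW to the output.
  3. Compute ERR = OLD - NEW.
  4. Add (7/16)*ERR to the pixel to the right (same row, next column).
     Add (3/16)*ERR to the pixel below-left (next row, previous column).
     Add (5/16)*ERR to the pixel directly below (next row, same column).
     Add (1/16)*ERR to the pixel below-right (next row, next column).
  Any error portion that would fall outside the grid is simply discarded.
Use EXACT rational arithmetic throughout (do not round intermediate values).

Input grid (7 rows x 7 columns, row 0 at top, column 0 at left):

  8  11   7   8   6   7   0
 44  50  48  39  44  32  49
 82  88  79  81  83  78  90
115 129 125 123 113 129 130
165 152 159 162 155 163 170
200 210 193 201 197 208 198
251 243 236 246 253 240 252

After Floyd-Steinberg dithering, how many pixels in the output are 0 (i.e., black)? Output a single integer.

(0,0): OLD=8 → NEW=0, ERR=8
(0,1): OLD=29/2 → NEW=0, ERR=29/2
(0,2): OLD=427/32 → NEW=0, ERR=427/32
(0,3): OLD=7085/512 → NEW=0, ERR=7085/512
(0,4): OLD=98747/8192 → NEW=0, ERR=98747/8192
(0,5): OLD=1608733/131072 → NEW=0, ERR=1608733/131072
(0,6): OLD=11261131/2097152 → NEW=0, ERR=11261131/2097152
(1,0): OLD=1575/32 → NEW=0, ERR=1575/32
(1,1): OLD=20241/256 → NEW=0, ERR=20241/256
(1,2): OLD=739429/8192 → NEW=0, ERR=739429/8192
(1,3): OLD=2815041/32768 → NEW=0, ERR=2815041/32768
(1,4): OLD=185635555/2097152 → NEW=0, ERR=185635555/2097152
(1,5): OLD=1280475987/16777216 → NEW=0, ERR=1280475987/16777216
(1,6): OLD=22773032317/268435456 → NEW=0, ERR=22773032317/268435456
(2,0): OLD=459595/4096 → NEW=0, ERR=459595/4096
(2,1): OLD=23828713/131072 → NEW=255, ERR=-9594647/131072
(2,2): OLD=201810683/2097152 → NEW=0, ERR=201810683/2097152
(2,3): OLD=2888798691/16777216 → NEW=255, ERR=-1389391389/16777216
(2,4): OLD=12631277139/134217728 → NEW=0, ERR=12631277139/134217728
(2,5): OLD=706363855985/4294967296 → NEW=255, ERR=-388852804495/4294967296
(2,6): OLD=5612427712807/68719476736 → NEW=0, ERR=5612427712807/68719476736
(3,0): OLD=285923739/2097152 → NEW=255, ERR=-248850021/2097152
(3,1): OLD=1329872255/16777216 → NEW=0, ERR=1329872255/16777216
(3,2): OLD=22769838061/134217728 → NEW=255, ERR=-11455682579/134217728
(3,3): OLD=44796192555/536870912 → NEW=0, ERR=44796192555/536870912
(3,4): OLD=10772649387419/68719476736 → NEW=255, ERR=-6750817180261/68719476736
(3,5): OLD=43388776197633/549755813888 → NEW=0, ERR=43388776197633/549755813888
(3,6): OLD=1621937475807391/8796093022208 → NEW=255, ERR=-621066244855649/8796093022208
(4,0): OLD=38327466165/268435456 → NEW=255, ERR=-30123575115/268435456
(4,1): OLD=447772885425/4294967296 → NEW=0, ERR=447772885425/4294967296
(4,2): OLD=13643453704959/68719476736 → NEW=255, ERR=-3880012862721/68719476736
(4,3): OLD=76756297937317/549755813888 → NEW=255, ERR=-63431434604123/549755813888
(4,4): OLD=412689659386079/4398046511104 → NEW=0, ERR=412689659386079/4398046511104
(4,5): OLD=29461664595493855/140737488355328 → NEW=255, ERR=-6426394935114785/140737488355328
(4,6): OLD=299243430898830793/2251799813685248 → NEW=255, ERR=-274965521590907447/2251799813685248
(5,0): OLD=12677327994275/68719476736 → NEW=255, ERR=-4846138573405/68719476736
(5,1): OLD=106722314417761/549755813888 → NEW=255, ERR=-33465418123679/549755813888
(5,2): OLD=587604068716791/4398046511104 → NEW=255, ERR=-533897791614729/4398046511104
(5,3): OLD=4429661904593267/35184372088832 → NEW=0, ERR=4429661904593267/35184372088832
(5,4): OLD=598147810062378129/2251799813685248 → NEW=255, ERR=23938857572639889/2251799813685248
(5,5): OLD=3266925364488375937/18014398509481984 → NEW=255, ERR=-1326746255429529983/18014398509481984
(5,6): OLD=35961191274701225071/288230376151711744 → NEW=0, ERR=35961191274701225071/288230376151711744
(6,0): OLD=1913577551266971/8796093022208 → NEW=255, ERR=-329426169396069/8796093022208
(6,1): OLD=25392300547593687/140737488355328 → NEW=255, ERR=-10495758983014953/140737488355328
(6,2): OLD=417119592305714597/2251799813685248 → NEW=255, ERR=-157089360184023643/2251799813685248
(6,3): OLD=4489705629128997243/18014398509481984 → NEW=255, ERR=-103965990788908677/18014398509481984
(6,4): OLD=8929978207828683601/36028797018963968 → NEW=255, ERR=-257365032007128239/36028797018963968
(6,5): OLD=1097200249789213097941/4611686018427387904 → NEW=255, ERR=-78779684909770817579/4611686018427387904
(6,6): OLD=20580108492516970635907/73786976294838206464 → NEW=255, ERR=1764429537333227987587/73786976294838206464
Output grid:
  Row 0: .......  (7 black, running=7)
  Row 1: .......  (7 black, running=14)
  Row 2: .#.#.#.  (4 black, running=18)
  Row 3: #.#.#.#  (3 black, running=21)
  Row 4: #.##.##  (2 black, running=23)
  Row 5: ###.##.  (2 black, running=25)
  Row 6: #######  (0 black, running=25)

Answer: 25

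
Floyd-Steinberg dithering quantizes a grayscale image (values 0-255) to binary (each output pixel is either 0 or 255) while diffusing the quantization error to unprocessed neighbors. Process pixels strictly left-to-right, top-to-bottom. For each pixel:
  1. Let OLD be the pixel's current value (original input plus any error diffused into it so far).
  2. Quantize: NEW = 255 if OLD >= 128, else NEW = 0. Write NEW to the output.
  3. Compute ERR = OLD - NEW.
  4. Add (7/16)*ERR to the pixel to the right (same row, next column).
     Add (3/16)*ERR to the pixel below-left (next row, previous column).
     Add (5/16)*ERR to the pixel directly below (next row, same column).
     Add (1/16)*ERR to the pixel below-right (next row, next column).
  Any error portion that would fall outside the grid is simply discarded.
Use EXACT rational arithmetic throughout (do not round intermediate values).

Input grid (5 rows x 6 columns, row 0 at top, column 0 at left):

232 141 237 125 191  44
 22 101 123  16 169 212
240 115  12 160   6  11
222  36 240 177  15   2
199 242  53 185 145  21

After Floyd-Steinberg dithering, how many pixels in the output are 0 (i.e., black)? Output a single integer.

(0,0): OLD=232 → NEW=255, ERR=-23
(0,1): OLD=2095/16 → NEW=255, ERR=-1985/16
(0,2): OLD=46777/256 → NEW=255, ERR=-18503/256
(0,3): OLD=382479/4096 → NEW=0, ERR=382479/4096
(0,4): OLD=15194729/65536 → NEW=255, ERR=-1516951/65536
(0,5): OLD=35518687/1048576 → NEW=0, ERR=35518687/1048576
(1,0): OLD=-2163/256 → NEW=0, ERR=-2163/256
(1,1): OLD=89179/2048 → NEW=0, ERR=89179/2048
(1,2): OLD=8468471/65536 → NEW=255, ERR=-8243209/65536
(1,3): OLD=-4903637/262144 → NEW=0, ERR=-4903637/262144
(1,4): OLD=2781162273/16777216 → NEW=255, ERR=-1497027807/16777216
(1,5): OLD=48882277527/268435456 → NEW=255, ERR=-19568763753/268435456
(2,0): OLD=8045337/32768 → NEW=255, ERR=-310503/32768
(2,1): OLD=105224483/1048576 → NEW=0, ERR=105224483/1048576
(2,2): OLD=265257257/16777216 → NEW=0, ERR=265257257/16777216
(2,3): OLD=18317982497/134217728 → NEW=255, ERR=-15907538143/134217728
(2,4): OLD=-380425570333/4294967296 → NEW=0, ERR=-380425570333/4294967296
(2,5): OLD=-3855804967067/68719476736 → NEW=0, ERR=-3855804967067/68719476736
(3,0): OLD=3990534921/16777216 → NEW=255, ERR=-287655159/16777216
(3,1): OLD=8352421589/134217728 → NEW=0, ERR=8352421589/134217728
(3,2): OLD=275109718159/1073741824 → NEW=255, ERR=1305553039/1073741824
(3,3): OLD=8581325911277/68719476736 → NEW=0, ERR=8581325911277/68719476736
(3,4): OLD=13207917869261/549755813888 → NEW=0, ERR=13207917869261/549755813888
(3,5): OLD=-92879060556061/8796093022208 → NEW=0, ERR=-92879060556061/8796093022208
(4,0): OLD=440900304359/2147483648 → NEW=255, ERR=-106708025881/2147483648
(4,1): OLD=8207307688891/34359738368 → NEW=255, ERR=-554425594949/34359738368
(4,2): OLD=80950352502721/1099511627776 → NEW=0, ERR=80950352502721/1099511627776
(4,3): OLD=4588297352165669/17592186044416 → NEW=255, ERR=102289910839589/17592186044416
(4,4): OLD=45282712927954549/281474976710656 → NEW=255, ERR=-26493406133262731/281474976710656
(4,5): OLD=-98976446497966829/4503599627370496 → NEW=0, ERR=-98976446497966829/4503599627370496
Output grid:
  Row 0: ###.#.  (2 black, running=2)
  Row 1: ..#.##  (3 black, running=5)
  Row 2: #..#..  (4 black, running=9)
  Row 3: #.#...  (4 black, running=13)
  Row 4: ##.##.  (2 black, running=15)

Answer: 15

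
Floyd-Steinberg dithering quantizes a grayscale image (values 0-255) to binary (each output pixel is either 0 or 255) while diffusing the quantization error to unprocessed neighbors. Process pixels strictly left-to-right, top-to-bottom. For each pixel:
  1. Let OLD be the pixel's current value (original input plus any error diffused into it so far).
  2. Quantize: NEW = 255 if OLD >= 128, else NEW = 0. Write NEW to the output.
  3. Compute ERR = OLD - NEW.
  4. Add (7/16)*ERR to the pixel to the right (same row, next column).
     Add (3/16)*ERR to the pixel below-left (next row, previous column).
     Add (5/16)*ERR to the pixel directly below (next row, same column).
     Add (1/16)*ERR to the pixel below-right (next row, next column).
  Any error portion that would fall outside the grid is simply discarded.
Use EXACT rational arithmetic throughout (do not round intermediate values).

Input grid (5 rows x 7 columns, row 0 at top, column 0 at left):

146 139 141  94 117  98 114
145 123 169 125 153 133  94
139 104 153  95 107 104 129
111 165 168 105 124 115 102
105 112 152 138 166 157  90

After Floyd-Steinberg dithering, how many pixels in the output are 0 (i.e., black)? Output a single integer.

(0,0): OLD=146 → NEW=255, ERR=-109
(0,1): OLD=1461/16 → NEW=0, ERR=1461/16
(0,2): OLD=46323/256 → NEW=255, ERR=-18957/256
(0,3): OLD=252325/4096 → NEW=0, ERR=252325/4096
(0,4): OLD=9433987/65536 → NEW=255, ERR=-7277693/65536
(0,5): OLD=51816597/1048576 → NEW=0, ERR=51816597/1048576
(0,6): OLD=2275318803/16777216 → NEW=255, ERR=-2002871277/16777216
(1,0): OLD=32783/256 → NEW=255, ERR=-32497/256
(1,1): OLD=154217/2048 → NEW=0, ERR=154217/2048
(1,2): OLD=12849053/65536 → NEW=255, ERR=-3862627/65536
(1,3): OLD=24383385/262144 → NEW=0, ERR=24383385/262144
(1,4): OLD=2887478379/16777216 → NEW=255, ERR=-1390711701/16777216
(1,5): OLD=11120279131/134217728 → NEW=0, ERR=11120279131/134217728
(1,6): OLD=206223090165/2147483648 → NEW=0, ERR=206223090165/2147483648
(2,0): OLD=3717523/32768 → NEW=0, ERR=3717523/32768
(2,1): OLD=165864833/1048576 → NEW=255, ERR=-101522047/1048576
(2,2): OLD=1918809283/16777216 → NEW=0, ERR=1918809283/16777216
(2,3): OLD=20787374443/134217728 → NEW=255, ERR=-13438146197/134217728
(2,4): OLD=62965194715/1073741824 → NEW=0, ERR=62965194715/1073741824
(2,5): OLD=5785206019529/34359738368 → NEW=255, ERR=-2976527264311/34359738368
(2,6): OLD=69427447812111/549755813888 → NEW=0, ERR=69427447812111/549755813888
(3,0): OLD=2152508515/16777216 → NEW=255, ERR=-2125681565/16777216
(3,1): OLD=14475057575/134217728 → NEW=0, ERR=14475057575/134217728
(3,2): OLD=242772883301/1073741824 → NEW=255, ERR=-31031281819/1073741824
(3,3): OLD=340210205491/4294967296 → NEW=0, ERR=340210205491/4294967296
(3,4): OLD=84926176364643/549755813888 → NEW=255, ERR=-55261556176797/549755813888
(3,5): OLD=313559073150937/4398046511104 → NEW=0, ERR=313559073150937/4398046511104
(3,6): OLD=11768627840830919/70368744177664 → NEW=255, ERR=-6175401924473401/70368744177664
(4,0): OLD=183883693165/2147483648 → NEW=0, ERR=183883693165/2147483648
(4,1): OLD=5835206224137/34359738368 → NEW=255, ERR=-2926527059703/34359738368
(4,2): OLD=69982848872999/549755813888 → NEW=0, ERR=69982848872999/549755813888
(4,3): OLD=869901312934109/4398046511104 → NEW=255, ERR=-251600547397411/4398046511104
(4,4): OLD=4499298962257031/35184372088832 → NEW=0, ERR=4499298962257031/35184372088832
(4,5): OLD=239241511733915143/1125899906842624 → NEW=255, ERR=-47862964510953977/1125899906842624
(4,6): OLD=872494083045468513/18014398509481984 → NEW=0, ERR=872494083045468513/18014398509481984
Output grid:
  Row 0: #.#.#.#  (3 black, running=3)
  Row 1: #.#.#..  (4 black, running=7)
  Row 2: .#.#.#.  (4 black, running=11)
  Row 3: #.#.#.#  (3 black, running=14)
  Row 4: .#.#.#.  (4 black, running=18)

Answer: 18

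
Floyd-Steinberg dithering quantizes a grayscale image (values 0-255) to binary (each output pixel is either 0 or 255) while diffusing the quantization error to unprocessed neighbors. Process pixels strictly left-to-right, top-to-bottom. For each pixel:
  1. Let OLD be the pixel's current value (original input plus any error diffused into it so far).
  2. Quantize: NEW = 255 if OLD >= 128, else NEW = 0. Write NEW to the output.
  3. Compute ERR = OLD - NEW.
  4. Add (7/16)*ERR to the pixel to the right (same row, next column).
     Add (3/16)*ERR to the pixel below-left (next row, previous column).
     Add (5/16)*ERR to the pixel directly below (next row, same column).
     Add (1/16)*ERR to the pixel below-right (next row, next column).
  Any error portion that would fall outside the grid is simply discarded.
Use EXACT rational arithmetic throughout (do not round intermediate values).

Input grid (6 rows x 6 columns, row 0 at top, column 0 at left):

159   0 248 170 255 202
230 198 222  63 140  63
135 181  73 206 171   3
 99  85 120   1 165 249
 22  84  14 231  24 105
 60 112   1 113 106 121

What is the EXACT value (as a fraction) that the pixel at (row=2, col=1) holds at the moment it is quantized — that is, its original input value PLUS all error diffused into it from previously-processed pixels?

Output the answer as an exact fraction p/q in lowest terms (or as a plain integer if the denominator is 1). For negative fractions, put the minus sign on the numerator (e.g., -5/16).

(0,0): OLD=159 → NEW=255, ERR=-96
(0,1): OLD=-42 → NEW=0, ERR=-42
(0,2): OLD=1837/8 → NEW=255, ERR=-203/8
(0,3): OLD=20339/128 → NEW=255, ERR=-12301/128
(0,4): OLD=436133/2048 → NEW=255, ERR=-86107/2048
(0,5): OLD=6016387/32768 → NEW=255, ERR=-2339453/32768
(1,0): OLD=1537/8 → NEW=255, ERR=-503/8
(1,1): OLD=9383/64 → NEW=255, ERR=-6937/64
(1,2): OLD=299019/2048 → NEW=255, ERR=-223221/2048
(1,3): OLD=-198133/8192 → NEW=0, ERR=-198133/8192
(1,4): OLD=50796621/524288 → NEW=0, ERR=50796621/524288
(1,5): OLD=674859019/8388608 → NEW=0, ERR=674859019/8388608
(2,0): OLD=97309/1024 → NEW=0, ERR=97309/1024
(2,1): OLD=5384983/32768 → NEW=255, ERR=-2970857/32768
Target (2,1): original=181, with diffused error = 5384983/32768

Answer: 5384983/32768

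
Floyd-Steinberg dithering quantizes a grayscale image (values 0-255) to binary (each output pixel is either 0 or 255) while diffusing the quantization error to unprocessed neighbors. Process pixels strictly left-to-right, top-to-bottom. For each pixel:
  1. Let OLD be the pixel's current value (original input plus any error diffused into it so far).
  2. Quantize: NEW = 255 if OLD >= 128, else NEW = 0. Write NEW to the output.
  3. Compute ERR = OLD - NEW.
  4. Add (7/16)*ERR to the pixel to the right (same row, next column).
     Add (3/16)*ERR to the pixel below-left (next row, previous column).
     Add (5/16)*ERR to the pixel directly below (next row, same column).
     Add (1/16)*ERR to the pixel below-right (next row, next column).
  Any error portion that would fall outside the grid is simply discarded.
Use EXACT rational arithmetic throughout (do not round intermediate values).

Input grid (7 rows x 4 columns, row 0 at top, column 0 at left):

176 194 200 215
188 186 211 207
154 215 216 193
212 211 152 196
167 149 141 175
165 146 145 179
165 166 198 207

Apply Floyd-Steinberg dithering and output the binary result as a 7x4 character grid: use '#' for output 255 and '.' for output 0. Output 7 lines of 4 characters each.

(0,0): OLD=176 → NEW=255, ERR=-79
(0,1): OLD=2551/16 → NEW=255, ERR=-1529/16
(0,2): OLD=40497/256 → NEW=255, ERR=-24783/256
(0,3): OLD=707159/4096 → NEW=255, ERR=-337321/4096
(1,0): OLD=37221/256 → NEW=255, ERR=-28059/256
(1,1): OLD=174275/2048 → NEW=0, ERR=174275/2048
(1,2): OLD=12881919/65536 → NEW=255, ERR=-3829761/65536
(1,3): OLD=156916777/1048576 → NEW=255, ERR=-110470103/1048576
(2,0): OLD=4446737/32768 → NEW=255, ERR=-3909103/32768
(2,1): OLD=179928011/1048576 → NEW=255, ERR=-87458869/1048576
(2,2): OLD=307888023/2097152 → NEW=255, ERR=-226885737/2097152
(2,3): OLD=3660551835/33554432 → NEW=0, ERR=3660551835/33554432
(3,0): OLD=2668936705/16777216 → NEW=255, ERR=-1609253375/16777216
(3,1): OLD=30931679647/268435456 → NEW=0, ERR=30931679647/268435456
(3,2): OLD=789613688417/4294967296 → NEW=255, ERR=-305602972063/4294967296
(3,3): OLD=13207887820839/68719476736 → NEW=255, ERR=-4315578746841/68719476736
(4,0): OLD=681314307373/4294967296 → NEW=255, ERR=-413902353107/4294967296
(4,1): OLD=4243821076743/34359738368 → NEW=0, ERR=4243821076743/34359738368
(4,2): OLD=184968170574887/1099511627776 → NEW=255, ERR=-95407294507993/1099511627776
(4,3): OLD=1987300835621441/17592186044416 → NEW=0, ERR=1987300835621441/17592186044416
(5,0): OLD=86885078397469/549755813888 → NEW=255, ERR=-53302654143971/549755813888
(5,1): OLD=2109052490828651/17592186044416 → NEW=0, ERR=2109052490828651/17592186044416
(5,2): OLD=1752481074886343/8796093022208 → NEW=255, ERR=-490522645776697/8796093022208
(5,3): OLD=51926691256312983/281474976710656 → NEW=255, ERR=-19849427804904297/281474976710656
(6,0): OLD=44242103966708833/281474976710656 → NEW=255, ERR=-27534015094508447/281474976710656
(6,1): OLD=649202498831959223/4503599627370496 → NEW=255, ERR=-499215406147517257/4503599627370496
(6,2): OLD=9104302706305494609/72057594037927936 → NEW=0, ERR=9104302706305494609/72057594037927936
(6,3): OLD=272959241293275584311/1152921504606846976 → NEW=255, ERR=-21035742381470394569/1152921504606846976
Row 0: ####
Row 1: #.##
Row 2: ###.
Row 3: #.##
Row 4: #.#.
Row 5: #.##
Row 6: ##.#

Answer: ####
#.##
###.
#.##
#.#.
#.##
##.#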